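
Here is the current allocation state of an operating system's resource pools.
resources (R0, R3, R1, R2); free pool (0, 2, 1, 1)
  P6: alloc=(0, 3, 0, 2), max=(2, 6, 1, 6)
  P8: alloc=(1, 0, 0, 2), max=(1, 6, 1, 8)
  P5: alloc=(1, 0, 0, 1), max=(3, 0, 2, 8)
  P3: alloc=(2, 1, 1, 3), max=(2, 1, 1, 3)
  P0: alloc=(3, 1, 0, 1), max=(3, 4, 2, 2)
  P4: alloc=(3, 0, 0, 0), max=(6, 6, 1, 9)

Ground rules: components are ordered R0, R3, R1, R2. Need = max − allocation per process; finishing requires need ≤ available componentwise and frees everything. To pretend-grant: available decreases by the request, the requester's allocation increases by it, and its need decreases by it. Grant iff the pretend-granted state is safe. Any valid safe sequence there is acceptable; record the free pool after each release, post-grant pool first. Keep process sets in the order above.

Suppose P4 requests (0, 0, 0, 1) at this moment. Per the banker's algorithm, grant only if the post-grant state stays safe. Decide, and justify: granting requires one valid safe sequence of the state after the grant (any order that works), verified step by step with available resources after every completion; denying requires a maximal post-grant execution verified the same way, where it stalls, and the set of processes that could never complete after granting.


GRANT: granting preserves safety; a valid post-grant sequence is P3, P0, P6, P8, P5, P4.
Key observation: (0, 2, 1, 0) free after granting still covers P3 first, and each release covers the next.
Step-by-step check of the post-grant state:
  pool = (0, 2, 1, 0)
  P3 needs (0, 0, 0, 0) <= (0, 2, 1, 0) -> finishes; pool += (2, 1, 1, 3) = (2, 3, 2, 3)
  P0 needs (0, 3, 2, 1) <= (2, 3, 2, 3) -> finishes; pool += (3, 1, 0, 1) = (5, 4, 2, 4)
  P6 needs (2, 3, 1, 4) <= (5, 4, 2, 4) -> finishes; pool += (0, 3, 0, 2) = (5, 7, 2, 6)
  P8 needs (0, 6, 1, 6) <= (5, 7, 2, 6) -> finishes; pool += (1, 0, 0, 2) = (6, 7, 2, 8)
  P5 needs (2, 0, 2, 7) <= (6, 7, 2, 8) -> finishes; pool += (1, 0, 0, 1) = (7, 7, 2, 9)
  P4 needs (3, 6, 1, 8) <= (7, 7, 2, 9) -> finishes; pool += (3, 0, 0, 1) = (10, 7, 2, 10)


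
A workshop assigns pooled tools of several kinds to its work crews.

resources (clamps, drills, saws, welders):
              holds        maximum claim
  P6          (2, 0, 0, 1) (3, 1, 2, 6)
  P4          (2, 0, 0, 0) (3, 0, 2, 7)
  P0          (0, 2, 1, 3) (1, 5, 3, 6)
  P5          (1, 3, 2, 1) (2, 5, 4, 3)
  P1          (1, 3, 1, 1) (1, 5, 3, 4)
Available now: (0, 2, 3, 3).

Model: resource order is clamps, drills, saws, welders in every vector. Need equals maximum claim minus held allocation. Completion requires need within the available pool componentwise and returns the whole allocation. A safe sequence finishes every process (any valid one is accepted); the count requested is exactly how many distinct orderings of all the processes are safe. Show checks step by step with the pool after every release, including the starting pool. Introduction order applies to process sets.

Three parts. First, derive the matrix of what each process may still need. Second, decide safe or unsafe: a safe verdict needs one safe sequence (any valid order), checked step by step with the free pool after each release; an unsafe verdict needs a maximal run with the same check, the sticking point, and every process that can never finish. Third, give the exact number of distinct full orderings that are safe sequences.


(1) Remaining need (order clamps, drills, saws, welders):
  P6: (1, 1, 2, 5)
  P4: (1, 0, 2, 7)
  P0: (1, 3, 2, 3)
  P5: (1, 2, 2, 2)
  P1: (0, 2, 2, 3)
(2) SAFE — a valid safe sequence is P1, P5, P0, P6, P4.
Key observation: the order's first zero-slack moment is P1 ((0, 2, 2, 3) needed, (0, 2, 3, 3) free — a requested resource with nothing to spare).
Step-by-step check:
  pool = (0, 2, 3, 3)
  run P1 (needs (0, 2, 2, 3), free (0, 2, 3, 3)); after release of (1, 3, 1, 1) the pool is (1, 5, 4, 4)
  run P5 (needs (1, 2, 2, 2), free (1, 5, 4, 4)); after release of (1, 3, 2, 1) the pool is (2, 8, 6, 5)
  run P0 (needs (1, 3, 2, 3), free (2, 8, 6, 5)); after release of (0, 2, 1, 3) the pool is (2, 10, 7, 8)
  run P6 (needs (1, 1, 2, 5), free (2, 10, 7, 8)); after release of (2, 0, 0, 1) the pool is (4, 10, 7, 9)
  run P4 (needs (1, 0, 2, 7), free (4, 10, 7, 9)); after release of (2, 0, 0, 0) the pool is (6, 10, 7, 9)
(3) The exact count: 9 of the possible complete orderings are safe sequences.


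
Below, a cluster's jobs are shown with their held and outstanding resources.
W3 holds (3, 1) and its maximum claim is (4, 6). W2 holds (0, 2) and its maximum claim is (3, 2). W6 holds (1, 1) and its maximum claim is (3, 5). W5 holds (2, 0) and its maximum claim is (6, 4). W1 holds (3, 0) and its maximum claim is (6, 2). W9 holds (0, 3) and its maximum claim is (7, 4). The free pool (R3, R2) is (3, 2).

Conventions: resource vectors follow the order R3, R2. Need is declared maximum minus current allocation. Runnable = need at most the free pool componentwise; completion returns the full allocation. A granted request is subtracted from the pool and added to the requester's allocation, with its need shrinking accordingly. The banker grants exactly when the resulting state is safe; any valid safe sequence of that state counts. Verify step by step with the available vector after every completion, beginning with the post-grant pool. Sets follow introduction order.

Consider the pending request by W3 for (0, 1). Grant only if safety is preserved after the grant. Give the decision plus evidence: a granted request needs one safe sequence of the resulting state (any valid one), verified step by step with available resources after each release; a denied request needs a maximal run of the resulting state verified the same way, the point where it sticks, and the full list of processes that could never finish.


DENY. Granting would leave the state unsafe.
Key observation: after W2, W1 the pool peaks at (6, 3), and each blocked process is short somewhere: W3 on R2; W6 on R2; W5 on R2; W9 on R3.
On the post-grant state, W2, W1 is a maximal run — nothing extends it. Step-by-step check:
  pool = (3, 1)
  run W2 (needs (3, 0), free (3, 1)); after release of (0, 2) the pool is (3, 3)
  run W1 (needs (3, 2), free (3, 3)); after release of (3, 0) the pool is (6, 3)
  W3 cannot run: need (1, 4) vs free (6, 3) (insufficient R2)
  W6 cannot run: need (2, 4) vs free (6, 3) (insufficient R2)
  W5 cannot run: need (4, 4) vs free (6, 3) (insufficient R2)
  W9 cannot run: need (7, 1) vs free (6, 3) (insufficient R3)
Processes that could never finish after the grant: W3, W6, W5 and W9.


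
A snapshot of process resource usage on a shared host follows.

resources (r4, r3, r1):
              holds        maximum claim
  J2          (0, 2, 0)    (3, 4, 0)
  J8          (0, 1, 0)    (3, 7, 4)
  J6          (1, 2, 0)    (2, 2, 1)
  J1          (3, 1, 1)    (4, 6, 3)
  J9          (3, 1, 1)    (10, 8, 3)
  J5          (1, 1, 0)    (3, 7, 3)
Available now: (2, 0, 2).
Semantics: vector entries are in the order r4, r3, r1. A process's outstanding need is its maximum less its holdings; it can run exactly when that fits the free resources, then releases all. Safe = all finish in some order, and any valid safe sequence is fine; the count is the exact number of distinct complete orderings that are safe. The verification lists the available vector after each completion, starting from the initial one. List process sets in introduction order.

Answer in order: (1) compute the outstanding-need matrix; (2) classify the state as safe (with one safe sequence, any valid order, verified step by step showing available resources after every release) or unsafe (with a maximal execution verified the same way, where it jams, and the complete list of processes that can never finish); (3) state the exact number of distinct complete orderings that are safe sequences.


(1) Need matrix, components ordered r4, r3, r1:
  J2: (3, 2, 0)
  J8: (3, 6, 4)
  J6: (1, 0, 1)
  J1: (1, 5, 2)
  J9: (7, 7, 2)
  J5: (2, 6, 3)
(2) The state is UNSAFE.
Key observation: the wall is r3: completing J6, J2 brings the pool only to (3, 4, 2), and all the rest need more.
A maximal execution: J6, J2 — then nothing else fits. Check, step by step:
  pool = (2, 0, 2)
  J6: need (1, 0, 1) fits (2, 0, 2); releases (1, 2, 0), pool now (3, 2, 2)
  J2: need (3, 2, 0) fits (3, 2, 2); releases (0, 2, 0), pool now (3, 4, 2)
  J8 still needs (3, 6, 4) but only (3, 4, 2) is free — short on r3 and r1
  J1 still needs (1, 5, 2) but only (3, 4, 2) is free — short on r3
  J9 still needs (7, 7, 2) but only (3, 4, 2) is free — short on r4 and r3
  J5 still needs (2, 6, 3) but only (3, 4, 2) is free — short on r3 and r1
Never able to finish: J8, J1, J9 and J5.
(3) The exact count: 0 of the possible complete orderings are safe sequences.


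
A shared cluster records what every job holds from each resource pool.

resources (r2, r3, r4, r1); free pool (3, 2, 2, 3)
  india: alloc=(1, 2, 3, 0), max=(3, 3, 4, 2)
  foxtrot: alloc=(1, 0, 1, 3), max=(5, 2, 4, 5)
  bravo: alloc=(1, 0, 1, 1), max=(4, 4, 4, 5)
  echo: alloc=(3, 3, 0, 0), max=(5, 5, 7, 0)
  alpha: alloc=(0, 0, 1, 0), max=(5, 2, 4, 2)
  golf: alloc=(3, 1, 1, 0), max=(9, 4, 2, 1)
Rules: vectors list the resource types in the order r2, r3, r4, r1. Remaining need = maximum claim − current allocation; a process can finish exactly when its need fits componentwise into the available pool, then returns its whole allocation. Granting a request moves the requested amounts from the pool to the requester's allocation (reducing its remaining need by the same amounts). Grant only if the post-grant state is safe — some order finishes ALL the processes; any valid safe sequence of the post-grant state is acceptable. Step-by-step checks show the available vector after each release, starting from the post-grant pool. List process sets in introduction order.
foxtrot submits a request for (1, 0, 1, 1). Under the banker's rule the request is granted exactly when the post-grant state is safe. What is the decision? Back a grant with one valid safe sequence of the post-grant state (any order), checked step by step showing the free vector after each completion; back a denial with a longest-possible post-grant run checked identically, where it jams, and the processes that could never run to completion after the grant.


GRANT: granting preserves safety; a valid post-grant sequence is india, foxtrot, alpha, echo, golf, bravo.
Key observation: the grant leaves (2, 2, 1, 2) free — enough for india, whose release restarts the cascade.
Step-by-step check of the post-grant state:
  pool = (2, 2, 1, 2)
  india: need (2, 1, 1, 2) fits (2, 2, 1, 2); releases (1, 2, 3, 0), pool now (3, 4, 4, 2)
  foxtrot: need (3, 2, 2, 1) fits (3, 4, 4, 2); releases (2, 0, 2, 4), pool now (5, 4, 6, 6)
  alpha: need (5, 2, 3, 2) fits (5, 4, 6, 6); releases (0, 0, 1, 0), pool now (5, 4, 7, 6)
  echo: need (2, 2, 7, 0) fits (5, 4, 7, 6); releases (3, 3, 0, 0), pool now (8, 7, 7, 6)
  golf: need (6, 3, 1, 1) fits (8, 7, 7, 6); releases (3, 1, 1, 0), pool now (11, 8, 8, 6)
  bravo: need (3, 4, 3, 4) fits (11, 8, 8, 6); releases (1, 0, 1, 1), pool now (12, 8, 9, 7)


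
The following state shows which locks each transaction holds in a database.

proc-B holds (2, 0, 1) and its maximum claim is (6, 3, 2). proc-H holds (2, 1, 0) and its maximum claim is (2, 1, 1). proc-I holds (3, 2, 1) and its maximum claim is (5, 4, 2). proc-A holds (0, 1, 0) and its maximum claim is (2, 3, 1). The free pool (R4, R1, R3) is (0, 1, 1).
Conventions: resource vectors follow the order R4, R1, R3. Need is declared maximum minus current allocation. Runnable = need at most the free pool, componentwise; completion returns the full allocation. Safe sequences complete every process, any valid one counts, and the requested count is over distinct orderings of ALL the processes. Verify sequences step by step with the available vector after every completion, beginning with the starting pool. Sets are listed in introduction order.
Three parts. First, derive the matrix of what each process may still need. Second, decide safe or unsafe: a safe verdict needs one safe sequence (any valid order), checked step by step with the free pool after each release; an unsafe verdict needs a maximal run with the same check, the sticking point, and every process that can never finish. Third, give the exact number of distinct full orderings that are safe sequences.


(1) Remaining need (order R4, R1, R3):
  proc-B: (4, 3, 1)
  proc-H: (0, 0, 1)
  proc-I: (2, 2, 1)
  proc-A: (2, 2, 1)
(2) SAFE — a valid safe sequence is proc-H, proc-I, proc-B, proc-A.
Key observation: reading the order forward, proc-H is the first process whose need (0, 0, 1) meets the free pool (0, 1, 1) exactly on a resource it requests.
Walking it through:
  pool = (0, 1, 1)
  run proc-H (needs (0, 0, 1), free (0, 1, 1)); after release of (2, 1, 0) the pool is (2, 2, 1)
  run proc-I (needs (2, 2, 1), free (2, 2, 1)); after release of (3, 2, 1) the pool is (5, 4, 2)
  run proc-B (needs (4, 3, 1), free (5, 4, 2)); after release of (2, 0, 1) the pool is (7, 4, 3)
  run proc-A (needs (2, 2, 1), free (7, 4, 3)); after release of (0, 1, 0) the pool is (7, 5, 3)
(3) Exactly 3 of the possible complete orderings are safe sequences.


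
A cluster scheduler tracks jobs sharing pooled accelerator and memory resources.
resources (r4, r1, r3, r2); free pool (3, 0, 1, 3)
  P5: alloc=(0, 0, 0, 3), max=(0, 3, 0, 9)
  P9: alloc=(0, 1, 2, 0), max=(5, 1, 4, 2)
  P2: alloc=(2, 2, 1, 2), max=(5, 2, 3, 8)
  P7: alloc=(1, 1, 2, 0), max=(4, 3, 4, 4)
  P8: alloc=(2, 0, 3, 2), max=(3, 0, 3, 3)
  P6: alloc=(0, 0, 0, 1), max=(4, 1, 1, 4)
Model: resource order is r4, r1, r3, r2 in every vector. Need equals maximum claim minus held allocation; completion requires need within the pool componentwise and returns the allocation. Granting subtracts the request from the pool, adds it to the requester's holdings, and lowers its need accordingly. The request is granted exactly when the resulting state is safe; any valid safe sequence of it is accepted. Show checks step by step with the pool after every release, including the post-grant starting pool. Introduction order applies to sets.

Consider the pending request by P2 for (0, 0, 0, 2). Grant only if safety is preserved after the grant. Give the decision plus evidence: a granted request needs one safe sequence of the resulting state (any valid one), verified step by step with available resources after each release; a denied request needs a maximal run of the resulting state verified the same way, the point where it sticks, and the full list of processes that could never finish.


GRANT: granting preserves safety; a valid post-grant sequence is P8, P9, P6, P2, P7, P5.
Key observation: the transfer keeps a workable pool ((3, 0, 1, 1)); P8 starts the safe sequence.
Check on the post-grant state, step by step:
  pool = (3, 0, 1, 1)
  P8: need (1, 0, 0, 1) fits (3, 0, 1, 1); releases (2, 0, 3, 2), pool now (5, 0, 4, 3)
  P9: need (5, 0, 2, 2) fits (5, 0, 4, 3); releases (0, 1, 2, 0), pool now (5, 1, 6, 3)
  P6: need (4, 1, 1, 3) fits (5, 1, 6, 3); releases (0, 0, 0, 1), pool now (5, 1, 6, 4)
  P2: need (3, 0, 2, 4) fits (5, 1, 6, 4); releases (2, 2, 1, 4), pool now (7, 3, 7, 8)
  P7: need (3, 2, 2, 4) fits (7, 3, 7, 8); releases (1, 1, 2, 0), pool now (8, 4, 9, 8)
  P5: need (0, 3, 0, 6) fits (8, 4, 9, 8); releases (0, 0, 0, 3), pool now (8, 4, 9, 11)


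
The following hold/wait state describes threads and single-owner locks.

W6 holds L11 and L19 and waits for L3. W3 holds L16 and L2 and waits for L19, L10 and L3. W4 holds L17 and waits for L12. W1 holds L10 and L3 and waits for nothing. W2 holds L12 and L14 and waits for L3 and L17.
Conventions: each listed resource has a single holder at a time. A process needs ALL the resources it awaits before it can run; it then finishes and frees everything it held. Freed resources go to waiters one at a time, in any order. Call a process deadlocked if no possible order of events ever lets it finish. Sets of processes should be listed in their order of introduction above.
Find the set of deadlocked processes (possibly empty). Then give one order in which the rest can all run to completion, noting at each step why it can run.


The deadlocked set is W4 and W2.
Key observation: W4 -> W2 -> W4 is a circular wait — nothing in it can go first; no other process is dragged down with it.
A valid finishing order for the others: W1, W6, W3.
Verifying each step:
  W1 waits on nothing -> runs at once and releases L10 and L3
  W6: everything it awaited (L3) is free; runs, freeing L11 and L19
  W3: everything it awaited (L19, L10 and L3) is free; runs, freeing L16 and L2


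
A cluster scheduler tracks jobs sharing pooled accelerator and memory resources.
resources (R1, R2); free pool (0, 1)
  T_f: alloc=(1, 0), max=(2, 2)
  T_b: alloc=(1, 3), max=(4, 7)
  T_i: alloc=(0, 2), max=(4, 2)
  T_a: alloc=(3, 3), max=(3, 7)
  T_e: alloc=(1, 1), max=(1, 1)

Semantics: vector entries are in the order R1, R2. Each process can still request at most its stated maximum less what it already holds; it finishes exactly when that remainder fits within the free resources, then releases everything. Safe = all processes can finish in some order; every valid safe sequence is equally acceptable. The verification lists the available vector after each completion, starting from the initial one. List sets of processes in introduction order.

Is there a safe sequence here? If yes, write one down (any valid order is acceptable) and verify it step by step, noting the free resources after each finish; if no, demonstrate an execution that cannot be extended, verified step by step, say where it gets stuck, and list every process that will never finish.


UNSAFE — no complete ordering exists.
Key observation: after T_e, T_f the pool peaks at (2, 2), and each blocked process is short somewhere: T_b on R1, R2; T_i on R1; T_a on R2.
A maximal execution: T_e, T_f — then nothing else fits. Check, step by step:
  pool = (0, 1)
  run T_e (needs (0, 0), free (0, 1)); after release of (1, 1) the pool is (1, 2)
  run T_f (needs (1, 2), free (1, 2)); after release of (1, 0) the pool is (2, 2)
  T_b cannot run: need (3, 4) vs free (2, 2) (insufficient R1 and R2)
  T_i cannot run: need (4, 0) vs free (2, 2) (insufficient R1)
  T_a cannot run: need (0, 4) vs free (2, 2) (insufficient R2)
Never able to finish: T_b, T_i and T_a.


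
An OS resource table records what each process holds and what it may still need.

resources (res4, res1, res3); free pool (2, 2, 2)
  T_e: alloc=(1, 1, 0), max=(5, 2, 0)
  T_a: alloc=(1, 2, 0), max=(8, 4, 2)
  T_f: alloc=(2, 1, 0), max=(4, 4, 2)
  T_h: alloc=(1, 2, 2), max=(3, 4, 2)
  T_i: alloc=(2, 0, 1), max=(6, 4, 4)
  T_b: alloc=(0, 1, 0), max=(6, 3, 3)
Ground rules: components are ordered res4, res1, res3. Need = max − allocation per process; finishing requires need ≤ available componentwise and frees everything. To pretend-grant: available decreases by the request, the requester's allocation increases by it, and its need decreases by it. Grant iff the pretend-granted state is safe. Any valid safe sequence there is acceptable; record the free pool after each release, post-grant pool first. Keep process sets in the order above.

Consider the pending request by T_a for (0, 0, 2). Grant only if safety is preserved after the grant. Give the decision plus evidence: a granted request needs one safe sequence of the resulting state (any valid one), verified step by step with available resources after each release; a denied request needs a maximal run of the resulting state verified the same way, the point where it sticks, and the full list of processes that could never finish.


DENY. Granting would leave the state unsafe.
Key observation: after T_h, T_f, T_e the pool peaks at (6, 6, 2), and each blocked process is short somewhere: T_a on res4; T_i on res3; T_b on res3.
On the post-grant state, T_h, T_f, T_e is a maximal run — nothing extends it. Verifying each step:
  pool = (2, 2, 0)
  T_h: need (2, 2, 0) fits (2, 2, 0); releases (1, 2, 2), pool now (3, 4, 2)
  T_f: need (2, 3, 2) fits (3, 4, 2); releases (2, 1, 0), pool now (5, 5, 2)
  T_e: need (4, 1, 0) fits (5, 5, 2); releases (1, 1, 0), pool now (6, 6, 2)
  T_a still needs (7, 2, 0) but only (6, 6, 2) is free — short on res4
  T_i still needs (4, 4, 3) but only (6, 6, 2) is free — short on res3
  T_b still needs (6, 2, 3) but only (6, 6, 2) is free — short on res3
Post-grant, the permanently blocked set is T_a, T_i and T_b.


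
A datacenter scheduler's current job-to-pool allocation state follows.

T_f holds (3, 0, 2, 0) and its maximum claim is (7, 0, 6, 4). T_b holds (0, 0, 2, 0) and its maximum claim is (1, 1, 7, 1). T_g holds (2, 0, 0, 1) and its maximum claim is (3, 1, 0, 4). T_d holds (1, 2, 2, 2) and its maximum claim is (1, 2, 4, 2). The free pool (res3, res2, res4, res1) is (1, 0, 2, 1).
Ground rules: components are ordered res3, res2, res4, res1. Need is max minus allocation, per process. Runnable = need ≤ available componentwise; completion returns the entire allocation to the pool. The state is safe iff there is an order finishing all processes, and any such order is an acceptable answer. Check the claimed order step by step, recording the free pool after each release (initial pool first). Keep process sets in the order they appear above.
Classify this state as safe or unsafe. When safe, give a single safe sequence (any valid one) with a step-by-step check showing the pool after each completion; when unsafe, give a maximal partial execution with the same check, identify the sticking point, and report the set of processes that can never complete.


The state is SAFE; one workable sequence: T_d, T_g, T_f, T_b.
Key observation: T_d is the earliest step where a requested resource binds exactly: need (0, 0, 2, 0), pool (1, 0, 2, 1) at its turn.
Verifying each step:
  pool = (1, 0, 2, 1)
  T_d: need (0, 0, 2, 0) fits (1, 0, 2, 1); releases (1, 2, 2, 2), pool now (2, 2, 4, 3)
  T_g: need (1, 1, 0, 3) fits (2, 2, 4, 3); releases (2, 0, 0, 1), pool now (4, 2, 4, 4)
  T_f: need (4, 0, 4, 4) fits (4, 2, 4, 4); releases (3, 0, 2, 0), pool now (7, 2, 6, 4)
  T_b: need (1, 1, 5, 1) fits (7, 2, 6, 4); releases (0, 0, 2, 0), pool now (7, 2, 8, 4)


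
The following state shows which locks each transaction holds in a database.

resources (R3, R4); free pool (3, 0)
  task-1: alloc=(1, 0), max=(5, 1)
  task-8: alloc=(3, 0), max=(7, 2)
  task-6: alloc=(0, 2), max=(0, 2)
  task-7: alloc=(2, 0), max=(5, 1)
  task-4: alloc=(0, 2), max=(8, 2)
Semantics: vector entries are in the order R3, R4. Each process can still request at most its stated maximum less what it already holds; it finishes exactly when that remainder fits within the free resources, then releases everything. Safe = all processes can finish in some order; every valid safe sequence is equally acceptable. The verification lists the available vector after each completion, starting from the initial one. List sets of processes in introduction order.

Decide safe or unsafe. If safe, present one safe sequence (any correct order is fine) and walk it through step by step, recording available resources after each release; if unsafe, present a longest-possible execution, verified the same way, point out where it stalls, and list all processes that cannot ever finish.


SAFE — a valid safe sequence is task-6, task-7, task-1, task-8, task-4.
Key observation: reading the order forward, task-7 is the first process whose need (3, 1) meets the free pool (3, 2) exactly on a resource it requests.
Check, step by step:
  pool = (3, 0)
  task-6 needs (0, 0) <= (3, 0) -> finishes; pool += (0, 2) = (3, 2)
  task-7 needs (3, 1) <= (3, 2) -> finishes; pool += (2, 0) = (5, 2)
  task-1 needs (4, 1) <= (5, 2) -> finishes; pool += (1, 0) = (6, 2)
  task-8 needs (4, 2) <= (6, 2) -> finishes; pool += (3, 0) = (9, 2)
  task-4 needs (8, 0) <= (9, 2) -> finishes; pool += (0, 2) = (9, 4)


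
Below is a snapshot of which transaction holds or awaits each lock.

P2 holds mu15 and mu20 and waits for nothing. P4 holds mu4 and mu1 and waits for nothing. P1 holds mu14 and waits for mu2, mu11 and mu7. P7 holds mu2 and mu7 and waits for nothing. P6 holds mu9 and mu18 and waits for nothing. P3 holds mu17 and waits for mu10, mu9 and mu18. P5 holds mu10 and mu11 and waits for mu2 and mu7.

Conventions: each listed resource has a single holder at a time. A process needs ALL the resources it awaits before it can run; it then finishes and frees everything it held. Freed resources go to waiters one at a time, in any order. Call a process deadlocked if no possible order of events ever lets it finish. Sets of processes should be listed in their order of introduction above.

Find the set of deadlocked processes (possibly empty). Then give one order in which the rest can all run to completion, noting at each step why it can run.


The deadlocked set is empty.
Key observation: the waits form no ring: some process can always run, and its releases unblock the others one by one.
The rest can finish in the order P6, P4, P7, P5, P1, P2, P3.
Step-by-step check:
  run P6 (it waits on nothing); releases mu9 and mu18
  run P4 (it waits on nothing); releases mu4 and mu1
  run P7 (it waits on nothing); releases mu2 and mu7
  P5: everything it awaited (mu2 and mu7) is free; runs, freeing mu10 and mu11
  P1: everything it awaited (mu2, mu11 and mu7) is free; runs, freeing mu14
  run P2 (it waits on nothing); releases mu15 and mu20
  P3: everything it awaited (mu10, mu9 and mu18) is free; runs, freeing mu17


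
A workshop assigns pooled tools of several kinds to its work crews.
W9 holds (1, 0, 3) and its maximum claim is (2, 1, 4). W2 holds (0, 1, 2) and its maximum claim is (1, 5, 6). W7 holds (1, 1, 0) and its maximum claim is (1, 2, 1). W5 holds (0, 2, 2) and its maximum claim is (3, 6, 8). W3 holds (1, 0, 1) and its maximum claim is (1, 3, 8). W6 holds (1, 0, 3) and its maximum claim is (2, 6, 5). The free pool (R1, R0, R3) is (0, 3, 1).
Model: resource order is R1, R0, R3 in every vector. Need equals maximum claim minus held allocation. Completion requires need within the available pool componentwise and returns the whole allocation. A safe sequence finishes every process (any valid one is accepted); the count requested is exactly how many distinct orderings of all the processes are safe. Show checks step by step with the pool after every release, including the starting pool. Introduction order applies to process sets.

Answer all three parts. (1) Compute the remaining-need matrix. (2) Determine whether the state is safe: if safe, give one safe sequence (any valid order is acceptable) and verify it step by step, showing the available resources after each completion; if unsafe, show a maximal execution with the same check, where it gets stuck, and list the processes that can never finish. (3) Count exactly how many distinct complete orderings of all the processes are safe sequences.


(1) Outstanding need per process (order R1, R0, R3):
  W9: (1, 1, 1)
  W2: (1, 4, 4)
  W7: (0, 1, 1)
  W5: (3, 4, 6)
  W3: (0, 3, 7)
  W6: (1, 6, 2)
(2) UNSAFE.
Key observation: after W7, W9, W2 the pool peaks at (2, 5, 6), and each blocked process is short somewhere: W5 on R1; W3 on R3; W6 on R0.
Going as far as possible: W7, W9, W2; after that, nothing fits. Check, step by step:
  pool = (0, 3, 1)
  run W7 (needs (0, 1, 1), free (0, 3, 1)); after release of (1, 1, 0) the pool is (1, 4, 1)
  run W9 (needs (1, 1, 1), free (1, 4, 1)); after release of (1, 0, 3) the pool is (2, 4, 4)
  run W2 (needs (1, 4, 4), free (2, 4, 4)); after release of (0, 1, 2) the pool is (2, 5, 6)
  W5 still needs (3, 4, 6) but only (2, 5, 6) is free — short on R1
  W3 still needs (0, 3, 7) but only (2, 5, 6) is free — short on R3
  W6 still needs (1, 6, 2) but only (2, 5, 6) is free — short on R0
Never able to finish: W5, W3 and W6.
(3) Exactly 0 of the possible complete orderings are safe sequences.


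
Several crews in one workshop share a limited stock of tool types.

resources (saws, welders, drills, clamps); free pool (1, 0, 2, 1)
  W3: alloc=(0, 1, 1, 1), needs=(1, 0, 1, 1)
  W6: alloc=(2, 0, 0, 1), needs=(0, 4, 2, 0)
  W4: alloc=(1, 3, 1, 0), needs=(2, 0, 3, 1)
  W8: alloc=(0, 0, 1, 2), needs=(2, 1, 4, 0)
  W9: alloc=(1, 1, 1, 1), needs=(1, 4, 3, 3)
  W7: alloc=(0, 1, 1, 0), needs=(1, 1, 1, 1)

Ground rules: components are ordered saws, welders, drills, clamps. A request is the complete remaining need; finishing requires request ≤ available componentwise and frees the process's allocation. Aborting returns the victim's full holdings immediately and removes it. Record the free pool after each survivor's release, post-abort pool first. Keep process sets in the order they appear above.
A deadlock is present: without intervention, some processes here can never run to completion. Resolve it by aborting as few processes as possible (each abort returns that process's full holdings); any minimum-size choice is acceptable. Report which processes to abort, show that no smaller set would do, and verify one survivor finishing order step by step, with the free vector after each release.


The answer: abort W6.
Key observation: aborting W6 returns (2, 0, 0, 1), and W4 — hopeless before — runs at step 2 with the returned capacity in the pool.
No smaller set exists: with zero aborts the deadlock remains.
Survivors finish in the order: W3, W4, W7, W9, W8. Check, step by step (pool after the aborts first):
  pool = (3, 0, 2, 2)
  W3 needs (1, 0, 1, 1) <= (3, 0, 2, 2) -> finishes; pool += (0, 1, 1, 1) = (3, 1, 3, 3)
  W4 needs (2, 0, 3, 1) <= (3, 1, 3, 3) -> finishes; pool += (1, 3, 1, 0) = (4, 4, 4, 3)
  W7 needs (1, 1, 1, 1) <= (4, 4, 4, 3) -> finishes; pool += (0, 1, 1, 0) = (4, 5, 5, 3)
  W9 needs (1, 4, 3, 3) <= (4, 5, 5, 3) -> finishes; pool += (1, 1, 1, 1) = (5, 6, 6, 4)
  W8 needs (2, 1, 4, 0) <= (5, 6, 6, 4) -> finishes; pool += (0, 0, 1, 2) = (5, 6, 7, 6)


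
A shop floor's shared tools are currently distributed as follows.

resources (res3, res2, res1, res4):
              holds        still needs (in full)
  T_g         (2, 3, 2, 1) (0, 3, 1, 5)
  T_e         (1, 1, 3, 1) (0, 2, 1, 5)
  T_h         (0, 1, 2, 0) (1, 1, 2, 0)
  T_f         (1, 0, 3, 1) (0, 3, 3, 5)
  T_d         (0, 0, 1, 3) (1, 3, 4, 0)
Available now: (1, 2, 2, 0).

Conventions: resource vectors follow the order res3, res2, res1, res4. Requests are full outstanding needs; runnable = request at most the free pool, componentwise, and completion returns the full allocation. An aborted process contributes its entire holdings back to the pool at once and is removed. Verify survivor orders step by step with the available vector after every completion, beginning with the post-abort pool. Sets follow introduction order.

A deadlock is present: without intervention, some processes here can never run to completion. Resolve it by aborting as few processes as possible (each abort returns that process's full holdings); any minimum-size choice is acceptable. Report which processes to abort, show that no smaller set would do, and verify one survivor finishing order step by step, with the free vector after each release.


Minimum abort set: T_g and T_f.
Key observation: T_e had no path to completion before; after the abort of T_g and T_f ((3, 3, 5, 2) returned), step 3 is where it fits.
Minimality, checking each single-abort alternative: T_g alone leaves T_e blocked (short on res4); T_e alone leaves T_g blocked (short on res4); T_h alone leaves T_g blocked (short on res4); T_f alone leaves T_g blocked (short on res4); T_d alone leaves T_g blocked (short on res4).
Survivors finish in the order: T_d, T_h, T_e. Step-by-step check (pool after the aborts first):
  pool = (4, 5, 7, 2)
  T_d: need (1, 3, 4, 0) fits (4, 5, 7, 2); releases (0, 0, 1, 3), pool now (4, 5, 8, 5)
  T_h: need (1, 1, 2, 0) fits (4, 5, 8, 5); releases (0, 1, 2, 0), pool now (4, 6, 10, 5)
  T_e: need (0, 2, 1, 5) fits (4, 6, 10, 5); releases (1, 1, 3, 1), pool now (5, 7, 13, 6)


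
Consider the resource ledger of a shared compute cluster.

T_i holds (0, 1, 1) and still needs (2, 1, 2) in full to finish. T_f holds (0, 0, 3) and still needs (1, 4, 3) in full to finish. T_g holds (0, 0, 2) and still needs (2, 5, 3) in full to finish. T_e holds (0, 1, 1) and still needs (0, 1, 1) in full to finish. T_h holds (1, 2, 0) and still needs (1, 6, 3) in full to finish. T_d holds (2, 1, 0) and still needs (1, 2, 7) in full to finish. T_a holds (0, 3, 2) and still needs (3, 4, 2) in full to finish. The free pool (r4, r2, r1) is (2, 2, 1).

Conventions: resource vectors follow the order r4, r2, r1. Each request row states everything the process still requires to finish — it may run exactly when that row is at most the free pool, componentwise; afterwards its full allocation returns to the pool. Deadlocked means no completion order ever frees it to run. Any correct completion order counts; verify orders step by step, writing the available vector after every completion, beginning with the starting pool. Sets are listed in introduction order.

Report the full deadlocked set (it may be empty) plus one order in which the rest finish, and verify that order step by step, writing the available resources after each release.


Deadlocked: T_g, T_h, T_d and T_a.
Key observation: after T_e, T_i, T_f the pool peaks at (2, 4, 6), and each blocked process is short somewhere: T_g on r2; T_h on r2; T_d on r1; T_a on r4.
One completion order for the rest: T_e, T_i, T_f. Walking it through:
  pool = (2, 2, 1)
  T_e needs (0, 1, 1) <= (2, 2, 1) -> finishes; pool += (0, 1, 1) = (2, 3, 2)
  T_i needs (2, 1, 2) <= (2, 3, 2) -> finishes; pool += (0, 1, 1) = (2, 4, 3)
  T_f needs (1, 4, 3) <= (2, 4, 3) -> finishes; pool += (0, 0, 3) = (2, 4, 6)
The blocked processes can never fit:
  T_g still needs (2, 5, 3) but only (2, 4, 6) is free — short on r2
  T_h still needs (1, 6, 3) but only (2, 4, 6) is free — short on r2
  T_d still needs (1, 2, 7) but only (2, 4, 6) is free — short on r1
  T_a still needs (3, 4, 2) but only (2, 4, 6) is free — short on r4


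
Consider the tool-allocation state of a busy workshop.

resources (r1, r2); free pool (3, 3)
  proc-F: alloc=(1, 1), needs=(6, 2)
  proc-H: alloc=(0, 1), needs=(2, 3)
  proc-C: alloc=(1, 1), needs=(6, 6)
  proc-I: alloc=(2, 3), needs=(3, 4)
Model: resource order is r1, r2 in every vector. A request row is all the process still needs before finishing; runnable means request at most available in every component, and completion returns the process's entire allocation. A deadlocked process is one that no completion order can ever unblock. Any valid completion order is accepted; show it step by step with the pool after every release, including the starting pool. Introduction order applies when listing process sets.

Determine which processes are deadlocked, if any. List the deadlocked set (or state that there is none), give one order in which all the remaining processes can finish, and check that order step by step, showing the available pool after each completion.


The deadlocked set is proc-F and proc-C.
Key observation: once proc-H, proc-I finish, the pool peaks at (5, 7) — and every remaining process still needs more r1 than that.
The rest can finish in the order proc-H, proc-I. Walking it through:
  pool = (3, 3)
  run proc-H (needs (2, 3), free (3, 3)); after release of (0, 1) the pool is (3, 4)
  run proc-I (needs (3, 4), free (3, 4)); after release of (2, 3) the pool is (5, 7)
The blocked processes can never fit:
  proc-F still needs (6, 2) but only (5, 7) is free — short on r1
  proc-C still needs (6, 6) but only (5, 7) is free — short on r1


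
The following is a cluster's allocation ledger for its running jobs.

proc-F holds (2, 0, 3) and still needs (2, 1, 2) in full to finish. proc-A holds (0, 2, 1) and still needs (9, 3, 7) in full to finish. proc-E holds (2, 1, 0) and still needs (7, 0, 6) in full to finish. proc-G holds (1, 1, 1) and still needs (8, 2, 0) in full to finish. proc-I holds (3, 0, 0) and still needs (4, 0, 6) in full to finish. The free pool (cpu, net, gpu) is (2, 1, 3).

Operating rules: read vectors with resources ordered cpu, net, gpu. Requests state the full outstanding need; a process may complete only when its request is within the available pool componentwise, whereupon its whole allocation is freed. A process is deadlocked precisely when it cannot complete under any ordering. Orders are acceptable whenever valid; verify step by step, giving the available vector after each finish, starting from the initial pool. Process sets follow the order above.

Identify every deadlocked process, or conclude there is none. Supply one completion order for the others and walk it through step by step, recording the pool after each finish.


No process is deadlocked.
Key observation: no deadlock: proc-F fits now, and the freed resources carry the rest through.
One completion order for the rest: proc-F, proc-I, proc-E, proc-G, proc-A. Step-by-step check:
  pool = (2, 1, 3)
  proc-F: need (2, 1, 2) fits (2, 1, 3); releases (2, 0, 3), pool now (4, 1, 6)
  proc-I: need (4, 0, 6) fits (4, 1, 6); releases (3, 0, 0), pool now (7, 1, 6)
  proc-E: need (7, 0, 6) fits (7, 1, 6); releases (2, 1, 0), pool now (9, 2, 6)
  proc-G: need (8, 2, 0) fits (9, 2, 6); releases (1, 1, 1), pool now (10, 3, 7)
  proc-A: need (9, 3, 7) fits (10, 3, 7); releases (0, 2, 1), pool now (10, 5, 8)


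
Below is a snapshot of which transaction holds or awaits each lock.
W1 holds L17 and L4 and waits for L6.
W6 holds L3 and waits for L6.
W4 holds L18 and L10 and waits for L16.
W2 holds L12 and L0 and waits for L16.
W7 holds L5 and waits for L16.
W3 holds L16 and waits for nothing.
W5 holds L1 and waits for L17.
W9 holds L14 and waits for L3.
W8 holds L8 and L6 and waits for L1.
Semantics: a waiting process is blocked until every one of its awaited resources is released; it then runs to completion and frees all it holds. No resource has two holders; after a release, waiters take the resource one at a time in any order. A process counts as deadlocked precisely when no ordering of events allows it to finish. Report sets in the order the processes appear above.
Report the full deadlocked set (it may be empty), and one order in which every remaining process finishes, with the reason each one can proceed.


Deadlocked: W1, W6, W5, W9 and W8.
Key observation: the wait chain closes on itself along W1 -> W8 -> W5 -> W1; W6 and W9 wait into the deadlock from upstream.
The rest can finish in the order W3, W2, W4, W7.
Verifying each step:
  run W3 (it waits on nothing); releases L16
  W2: everything it awaited (L16) is free; runs, freeing L12 and L0
  W4: everything it awaited (L16) is free; runs, freeing L18 and L10
  W7: everything it awaited (L16) is free; runs, freeing L5


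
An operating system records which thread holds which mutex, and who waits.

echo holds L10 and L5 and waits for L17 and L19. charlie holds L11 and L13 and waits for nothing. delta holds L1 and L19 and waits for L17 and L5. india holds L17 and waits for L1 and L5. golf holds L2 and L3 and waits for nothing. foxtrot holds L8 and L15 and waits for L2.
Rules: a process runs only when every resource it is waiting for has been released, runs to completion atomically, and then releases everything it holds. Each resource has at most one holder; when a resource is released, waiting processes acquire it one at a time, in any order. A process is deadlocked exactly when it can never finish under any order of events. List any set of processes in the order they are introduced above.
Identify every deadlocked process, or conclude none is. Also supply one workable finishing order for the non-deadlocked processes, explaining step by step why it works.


The deadlocked set is echo, delta and india.
Key observation: the wait chain closes on itself along echo -> delta -> echo; india is caught in further circular waits.
One completion order for the rest: golf, foxtrot, charlie.
Step-by-step check:
  golf waits on nothing -> runs at once and releases L2 and L3
  foxtrot: everything it awaited (L2) is free; runs, freeing L8 and L15
  charlie waits on nothing -> runs at once and releases L11 and L13


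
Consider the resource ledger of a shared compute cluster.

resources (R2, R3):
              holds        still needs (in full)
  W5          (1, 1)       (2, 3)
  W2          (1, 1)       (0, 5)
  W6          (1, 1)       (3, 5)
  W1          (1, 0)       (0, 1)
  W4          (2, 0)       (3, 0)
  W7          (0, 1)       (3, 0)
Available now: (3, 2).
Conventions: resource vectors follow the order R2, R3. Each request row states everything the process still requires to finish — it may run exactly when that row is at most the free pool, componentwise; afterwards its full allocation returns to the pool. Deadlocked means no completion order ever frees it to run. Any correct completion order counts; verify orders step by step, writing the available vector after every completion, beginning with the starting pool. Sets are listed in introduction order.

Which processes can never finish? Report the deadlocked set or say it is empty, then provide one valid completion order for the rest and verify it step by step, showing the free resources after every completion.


The deadlocked set is W2 and W6.
Key observation: once W4, W1, W7, W5 finish, the pool peaks at (7, 4) — and every remaining process still needs more R3 than that.
A valid finishing order for the others: W4, W1, W7, W5. Check, step by step:
  pool = (3, 2)
  W4 needs (3, 0) <= (3, 2) -> finishes; pool += (2, 0) = (5, 2)
  W1 needs (0, 1) <= (5, 2) -> finishes; pool += (1, 0) = (6, 2)
  W7 needs (3, 0) <= (6, 2) -> finishes; pool += (0, 1) = (6, 3)
  W5 needs (2, 3) <= (6, 3) -> finishes; pool += (1, 1) = (7, 4)
The blocked processes can never fit:
  W2 cannot run: need (0, 5) vs free (7, 4) (insufficient R3)
  W6 cannot run: need (3, 5) vs free (7, 4) (insufficient R3)
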